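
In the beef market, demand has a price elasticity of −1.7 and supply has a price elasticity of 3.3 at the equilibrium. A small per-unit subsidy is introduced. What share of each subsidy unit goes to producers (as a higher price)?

Producer share = 0.34

For a small subsidy around the equilibrium, the benefit split depends on the relative slopes, which at a point are proportional to the elasticities.
Buyer share = εs/(εs + |εd|) = 3.3/(3.3 + 1.7) = 0.66; seller share = |εd|/(εs + |εd|) = 0.34.
So producers capture 0.34 of the subsidy.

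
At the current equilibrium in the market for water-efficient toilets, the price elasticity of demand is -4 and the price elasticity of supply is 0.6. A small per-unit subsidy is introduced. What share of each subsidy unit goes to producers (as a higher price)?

Producer share = 20/23

For a small subsidy around the equilibrium, the benefit split depends on the relative slopes, which at a point are proportional to the elasticities.
Buyer share = εs/(εs + |εd|) = 0.6/(0.6 + 4) = 3/23; seller share = |εd|/(εs + |εd|) = 20/23.
So producers capture 20/23 of the subsidy.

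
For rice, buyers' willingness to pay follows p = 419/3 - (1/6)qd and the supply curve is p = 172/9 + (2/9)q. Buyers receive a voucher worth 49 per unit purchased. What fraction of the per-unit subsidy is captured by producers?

Pre-subsidy: 419/3 - (1/6)q = 172/9 + (2/9)q gives q* = 310 and p* = 88.
With the rebate, buyers effectively pay pb = ps − 49, where ps is the price sellers receive.
On the curves, pb = 419/3 - (1/6)q and ps = 172/9 + (2/9)q; the wedge ps − pb = 49 gives 172/9 + (2/9)q − (419/3 - (1/6)q) = 49, so q' = 436.
Then pb = 419/3 − (1/6)·436 = 67 and ps = 172/9 + (2/9)·436 = 116.
Buyers' price falls by p* − pb = 88 − 67 = 21; sellers' price rises by ps − p* = 116 − 88 = 28.
So producers capture 28/49 = 4/7 of each unit of subsidy.

Producer share = 4/7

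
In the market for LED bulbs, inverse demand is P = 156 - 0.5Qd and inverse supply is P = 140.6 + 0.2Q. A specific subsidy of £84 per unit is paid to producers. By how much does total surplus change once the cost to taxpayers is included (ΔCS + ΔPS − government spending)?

Net change in total surplus = -£5040

Pre-subsidy: 156 - 0.5Q = 140.6 + 0.2Q gives Q* = 22 and P* = 145.
With the subsidy, sellers receive Ps = Pb + 84 for each unit, where Pb is the price buyers pay.
On the curves, Pb = 156 - 0.5Q and Ps = 140.6 + 0.2Q; the wedge Ps − Pb = 84 gives 140.6 + 0.2Q − (156 - 0.5Q) = 84, so Q' = 142.
Then Pb = 156 − 0.5·142 = 85 and Ps = 140.6 + 0.2·142 = 169.
ΔCS = ½(22 + 142)(145 − 85) = 4920; ΔPS = ½(22 + 142)(169 − 145) = 1968.
Government spending = 84 × 142 = 11928.
Net change = 4920 + 1968 − 11928 = -5040. The loss equals the DWL triangle ½·84·120.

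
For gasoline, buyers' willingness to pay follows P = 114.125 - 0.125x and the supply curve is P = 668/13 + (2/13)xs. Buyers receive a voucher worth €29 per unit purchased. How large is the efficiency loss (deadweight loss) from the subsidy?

Deadweight loss = €1508

Pre-subsidy: 114.125 - 0.125x = 668/13 + (2/13)x gives x* = 225 and P* = 86.
With the rebate, buyers effectively pay Pb = Ps − 29, where Ps is the price sellers receive.
On the curves, Pb = 114.125 - 0.125x and Ps = 668/13 + (2/13)x; the wedge Ps − Pb = 29 gives 668/13 + (2/13)x − (114.125 - 0.125x) = 29, so x' = 329.
Then Pb = 114.125 − 0.125·329 = 73 and Ps = 668/13 + (2/13)·329 = 102.
The subsidy expands output by 329 − 225 = 104 past the efficient level; on those units the gap between marginal cost and willingness to pay runs from 0 up to 29.
DWL = ½ × 29 × 104 = 1508.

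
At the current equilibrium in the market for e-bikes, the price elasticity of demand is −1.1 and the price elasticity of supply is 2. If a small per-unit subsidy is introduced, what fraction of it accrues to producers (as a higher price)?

For a small subsidy around the equilibrium, the benefit split depends on the relative slopes, which at a point are proportional to the elasticities.
Buyer share = εs/(εs + |εd|) = 2/(2 + 1.1) = 20/31; seller share = |εd|/(εs + |εd|) = 11/31.
So producers capture 11/31 of the subsidy.

Producer share = 11/31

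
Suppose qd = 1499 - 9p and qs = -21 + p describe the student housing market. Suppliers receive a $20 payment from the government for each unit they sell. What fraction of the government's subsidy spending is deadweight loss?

Pre-subsidy: 1499 - 9p = -21 + p gives p* = 152, q* = 131.
With the subsidy, sellers receive ps = pb + 20 for each unit, where pb is the price buyers pay.
Supply in terms of pb becomes qs = -21 + 1(pb + 20) = -1 + pb. Setting this equal to demand: 1499 - 9pb = -1 + pb, so pb = 150.
Sellers receive ps = 150 + 20 = 170; q' = 1499 − 9·150 = 149.
ΔCS = ½(131 + 149)(152 − 150) = 280; ΔPS = ½(131 + 149)(170 − 152) = 2520.
Government spending = 20 × 149 = 2980.
DWL = ½ × 20 × (149 − 131) = 180; fraction = 180 / 2980 = 9/149.

DWL / government spending = 9/149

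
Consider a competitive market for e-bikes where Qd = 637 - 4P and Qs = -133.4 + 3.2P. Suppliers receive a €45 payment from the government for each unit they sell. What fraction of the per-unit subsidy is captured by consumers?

Pre-subsidy: 637 - 4P = -133.4 + 3.2P gives P* = 107, Q* = 209.
With the subsidy, sellers receive Ps = Pb + 45 for each unit, where Pb is the price buyers pay.
Supply in terms of Pb becomes Qs = -133.4 + 3.2(Pb + 45) = 10.6 + 3.2Pb. Setting this equal to demand: 637 - 4Pb = 10.6 + 3.2Pb, so Pb = 87.
Sellers receive Ps = 87 + 45 = 132; Q' = 637 − 4·87 = 289.
Buyers' price falls by P* − Pb = 107 − 87 = 20; sellers' price rises by Ps − P* = 132 − 107 = 25.
So consumers capture 20/45 = 4/9 of each unit of subsidy.

Consumer share = 4/9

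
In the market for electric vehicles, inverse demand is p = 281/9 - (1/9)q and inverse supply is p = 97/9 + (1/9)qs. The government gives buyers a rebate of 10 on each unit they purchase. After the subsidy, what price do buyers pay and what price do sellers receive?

Buyers pay 16; sellers receive 26

Pre-subsidy: 281/9 - (1/9)q = 97/9 + (1/9)q gives q* = 92 and p* = 21.
With the rebate, buyers effectively pay pb = ps − 10, where ps is the price sellers receive.
On the curves, pb = 281/9 - (1/9)q and ps = 97/9 + (1/9)q; the wedge ps − pb = 10 gives 97/9 + (1/9)q − (281/9 - (1/9)q) = 10, so q' = 137.
Then pb = 281/9 − (1/9)·137 = 16 and ps = 97/9 + (1/9)·137 = 26.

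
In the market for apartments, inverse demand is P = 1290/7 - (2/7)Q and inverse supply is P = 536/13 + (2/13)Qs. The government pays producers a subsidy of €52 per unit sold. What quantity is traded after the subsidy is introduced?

Q' = 443.75

Pre-subsidy: 1290/7 - (2/7)Q = 536/13 + (2/13)Q gives Q* = 325.45 and P* = 91.3.
With the subsidy, sellers receive Ps = Pb + 52 for each unit, where Pb is the price buyers pay.
On the curves, Pb = 1290/7 - (2/7)Q and Ps = 536/13 + (2/13)Q; the wedge Ps − Pb = 52 gives 536/13 + (2/13)Q − (1290/7 - (2/7)Q) = 52, so Q' = 443.75.
Then Pb = 1290/7 − (2/7)·443.75 = 57.5 and Ps = 536/13 + (2/13)·443.75 = 109.5.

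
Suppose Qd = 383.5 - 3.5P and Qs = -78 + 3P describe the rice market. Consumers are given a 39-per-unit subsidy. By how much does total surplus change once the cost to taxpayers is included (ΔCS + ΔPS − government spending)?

Pre-subsidy: 383.5 - 3.5P = -78 + 3P gives P* = 71, Q* = 135.
With the rebate, buyers effectively pay Pb = Ps − 39, where Ps is the price sellers receive.
Demand in terms of Ps becomes Qd = 383.5 − 3.5(Ps − 39) = 520 - 3.5Ps. Setting this equal to supply: 520 - 3.5Ps = -78 + 3Ps, so Ps = 92.
Buyers pay Pb = 92 − 39 = 53; Q' = -78 + 3·92 = 198.
ΔCS = ½(135 + 198)(71 − 53) = 2997; ΔPS = ½(135 + 198)(92 − 71) = 3496.5.
Government spending = 39 × 198 = 7722.
Net change = 2997 + 3496.5 − 7722 = -1228.5. The loss equals the DWL triangle ½·39·63.

Net change in total surplus = -1228.5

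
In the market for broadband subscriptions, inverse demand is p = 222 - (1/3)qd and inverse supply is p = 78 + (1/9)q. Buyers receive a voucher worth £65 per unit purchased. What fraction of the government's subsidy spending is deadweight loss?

DWL / government spending = 65/418

Pre-subsidy: 222 - (1/3)q = 78 + (1/9)q gives q* = 324 and p* = 114.
With the rebate, buyers effectively pay pb = ps − 65, where ps is the price sellers receive.
On the curves, pb = 222 - (1/3)q and ps = 78 + (1/9)q; the wedge ps − pb = 65 gives 78 + (1/9)q − (222 - (1/3)q) = 65, so q' = 470.25.
Then pb = 222 − (1/3)·470.25 = 65.25 and ps = 78 + (1/9)·470.25 = 130.25.
ΔCS = ½(324 + 470.25)(114 − 65.25) = 19359.84375; ΔPS = ½(324 + 470.25)(130.25 − 114) = 6453.28125.
Government spending = 65 × 470.25 = 30566.25.
DWL = ½ × 65 × (470.25 − 324) = 4753.125; fraction = 4753.125 / 30566.25 = 65/418.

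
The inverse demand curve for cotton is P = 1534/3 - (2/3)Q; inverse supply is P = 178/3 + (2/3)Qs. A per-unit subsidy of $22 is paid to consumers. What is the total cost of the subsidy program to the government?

Pre-subsidy: 1534/3 - (2/3)Q = 178/3 + (2/3)Q gives Q* = 339 and P* = 856/3.
With the rebate, buyers effectively pay Pb = Ps − 22, where Ps is the price sellers receive.
On the curves, Pb = 1534/3 - (2/3)Q and Ps = 178/3 + (2/3)Q; the wedge Ps − Pb = 22 gives 178/3 + (2/3)Q − (1534/3 - (2/3)Q) = 22, so Q' = 355.5.
Then Pb = 1534/3 − (2/3)·355.5 = 823/3 and Ps = 178/3 + (2/3)·355.5 = 889/3.
Government outlay = subsidy × quantity = 22 × 355.5 = 7821.

Government cost = $7821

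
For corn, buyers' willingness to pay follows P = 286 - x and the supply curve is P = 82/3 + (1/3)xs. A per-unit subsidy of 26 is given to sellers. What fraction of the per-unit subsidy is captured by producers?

Producer share = 0.25

Pre-subsidy: 286 - x = 82/3 + (1/3)x gives x* = 194 and P* = 92.
With the subsidy, sellers receive Ps = Pb + 26 for each unit, where Pb is the price buyers pay.
On the curves, Pb = 286 - x and Ps = 82/3 + (1/3)x; the wedge Ps − Pb = 26 gives 82/3 + (1/3)x − (286 - x) = 26, so x' = 213.5.
Then Pb = 286 − 1·213.5 = 72.5 and Ps = 82/3 + (1/3)·213.5 = 98.5.
Buyers' price falls by P* − Pb = 92 − 72.5 = 19.5; sellers' price rises by Ps − P* = 98.5 − 92 = 6.5.
So producers capture 6.5/26 = 0.25 of each unit of subsidy.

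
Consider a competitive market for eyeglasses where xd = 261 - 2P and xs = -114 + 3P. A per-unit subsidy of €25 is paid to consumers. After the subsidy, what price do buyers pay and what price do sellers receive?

Buyers pay €60; sellers receive €85

Pre-subsidy: 261 - 2P = -114 + 3P gives P* = 75, x* = 111.
With the rebate, buyers effectively pay Pb = Ps − 25, where Ps is the price sellers receive.
Demand in terms of Ps becomes xd = 261 − 2(Ps − 25) = 311 - 2Ps. Setting this equal to supply: 311 - 2Ps = -114 + 3Ps, so Ps = 85.
Buyers pay Pb = 85 − 25 = 60; x' = -114 + 3·85 = 141.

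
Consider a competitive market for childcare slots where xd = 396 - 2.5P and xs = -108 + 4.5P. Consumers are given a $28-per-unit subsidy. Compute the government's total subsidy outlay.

Pre-subsidy: 396 - 2.5P = -108 + 4.5P gives P* = 72, x* = 216.
With the rebate, buyers effectively pay Pb = Ps − 28, where Ps is the price sellers receive.
Demand in terms of Ps becomes xd = 396 − 2.5(Ps − 28) = 466 - 2.5Ps. Setting this equal to supply: 466 - 2.5Ps = -108 + 4.5Ps, so Ps = 82.
Buyers pay Pb = 82 − 28 = 54; x' = -108 + 4.5·82 = 261.
Government outlay = subsidy × quantity = 28 × 261 = 7308.

Government cost = $7308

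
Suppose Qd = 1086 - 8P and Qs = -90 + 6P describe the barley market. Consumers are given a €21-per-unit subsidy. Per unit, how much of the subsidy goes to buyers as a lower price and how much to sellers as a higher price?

Buyers gain €9 per unit; sellers gain €12 per unit

Pre-subsidy: 1086 - 8P = -90 + 6P gives P* = 84, Q* = 414.
With the rebate, buyers effectively pay Pb = Ps − 21, where Ps is the price sellers receive.
Demand in terms of Ps becomes Qd = 1086 − 8(Ps − 21) = 1254 - 8Ps. Setting this equal to supply: 1254 - 8Ps = -90 + 6Ps, so Ps = 96.
Buyers pay Pb = 96 − 21 = 75; Q' = -90 + 6·96 = 486.
Buyers' price falls by P* − Pb = 84 − 75 = 9; sellers' price rises by Ps − P* = 96 − 84 = 12.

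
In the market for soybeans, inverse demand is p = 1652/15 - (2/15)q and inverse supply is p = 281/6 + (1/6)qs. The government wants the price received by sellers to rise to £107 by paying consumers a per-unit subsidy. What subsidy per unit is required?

At a seller price of 107, quantity supplied is -281 + 6·107 = 361.
Buyers absorb 361 only when they pay pb = 1652/15 − (2/15)·361 = 62.
s = ps − pb = 107 − 62 = 45.

Required subsidy s = £45 per unit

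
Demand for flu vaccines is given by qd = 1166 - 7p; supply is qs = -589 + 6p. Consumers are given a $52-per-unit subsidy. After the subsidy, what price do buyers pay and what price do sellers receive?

Pre-subsidy: 1166 - 7p = -589 + 6p gives p* = 135, q* = 221.
With the rebate, buyers effectively pay pb = ps − 52, where ps is the price sellers receive.
Demand in terms of ps becomes qd = 1166 − 7(ps − 52) = 1530 - 7ps. Setting this equal to supply: 1530 - 7ps = -589 + 6ps, so ps = 163.
Buyers pay pb = 163 − 52 = 111; q' = -589 + 6·163 = 389.

Buyers pay $111; sellers receive $163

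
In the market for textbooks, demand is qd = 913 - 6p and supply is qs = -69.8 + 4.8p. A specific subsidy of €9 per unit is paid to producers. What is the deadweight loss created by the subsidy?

Deadweight loss = €108

Pre-subsidy: 913 - 6p = -69.8 + 4.8p gives p* = 91, q* = 367.
With the subsidy, sellers receive ps = pb + 9 for each unit, where pb is the price buyers pay.
Supply in terms of pb becomes qs = -69.8 + 4.8(pb + 9) = -26.6 + 4.8pb. Setting this equal to demand: 913 - 6pb = -26.6 + 4.8pb, so pb = 87.
Sellers receive ps = 87 + 9 = 96; q' = 913 − 6·87 = 391.
The subsidy expands output by 391 − 367 = 24 past the efficient level; on those units the gap between marginal cost and willingness to pay runs from 0 up to 9.
DWL = ½ × 9 × 24 = 108.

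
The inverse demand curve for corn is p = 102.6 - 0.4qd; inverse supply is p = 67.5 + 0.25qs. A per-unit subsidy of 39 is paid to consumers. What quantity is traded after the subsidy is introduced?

Pre-subsidy: 102.6 - 0.4q = 67.5 + 0.25q gives q* = 54 and p* = 81.
With the rebate, buyers effectively pay pb = ps − 39, where ps is the price sellers receive.
On the curves, pb = 102.6 - 0.4q and ps = 67.5 + 0.25q; the wedge ps − pb = 39 gives 67.5 + 0.25q − (102.6 - 0.4q) = 39, so q' = 114.
Then pb = 102.6 − 0.4·114 = 57 and ps = 67.5 + 0.25·114 = 96.

q' = 114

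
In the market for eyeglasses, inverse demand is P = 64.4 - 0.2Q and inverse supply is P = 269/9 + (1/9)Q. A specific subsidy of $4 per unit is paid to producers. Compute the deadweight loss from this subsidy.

Deadweight loss = 180/7

Pre-subsidy: 64.4 - 0.2Q = 269/9 + (1/9)Q gives Q* = 1553/14 and P* = 591/14.
With the subsidy, sellers receive Ps = Pb + 4 for each unit, where Pb is the price buyers pay.
On the curves, Pb = 64.4 - 0.2Q and Ps = 269/9 + (1/9)Q; the wedge Ps − Pb = 4 gives 269/9 + (1/9)Q − (64.4 - 0.2Q) = 4, so Q' = 1733/14.
Then Pb = 64.4 − 0.2·(1733/14) = 555/14 and Ps = 269/9 + (1/9)·(1733/14) = 611/14.
The subsidy expands output by 1733/14 − 1553/14 = 90/7 past the efficient level; on those units the gap between marginal cost and willingness to pay runs from 0 up to 4.
DWL = ½ × 4 × 90/7 = 180/7.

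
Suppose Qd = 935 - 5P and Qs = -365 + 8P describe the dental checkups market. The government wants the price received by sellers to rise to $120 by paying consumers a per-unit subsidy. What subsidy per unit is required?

Required subsidy s = $52 per unit

At a seller price of 120, quantity supplied is -365 + 8·120 = 595.
Buyers absorb 595 only when they pay Pb with 935 − 5·Pb = 595, i.e. Pb = 68.
s = Ps − Pb = 120 − 68 = 52.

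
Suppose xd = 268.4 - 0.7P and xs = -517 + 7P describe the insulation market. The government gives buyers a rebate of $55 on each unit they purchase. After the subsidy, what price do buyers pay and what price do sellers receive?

Buyers pay $52; sellers receive $107

Pre-subsidy: 268.4 - 0.7P = -517 + 7P gives P* = 102, x* = 197.
With the rebate, buyers effectively pay Pb = Ps − 55, where Ps is the price sellers receive.
Demand in terms of Ps becomes xd = 268.4 − 0.7(Ps − 55) = 306.9 - 0.7Ps. Setting this equal to supply: 306.9 - 0.7Ps = -517 + 7Ps, so Ps = 107.
Buyers pay Pb = 107 − 55 = 52; x' = -517 + 7·107 = 232.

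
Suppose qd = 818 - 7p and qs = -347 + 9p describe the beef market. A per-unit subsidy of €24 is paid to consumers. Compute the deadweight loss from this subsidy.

Pre-subsidy: 818 - 7p = -347 + 9p gives p* = 72.8125, q* = 308.3125.
With the rebate, buyers effectively pay pb = ps − 24, where ps is the price sellers receive.
Demand in terms of ps becomes qd = 818 − 7(ps − 24) = 986 - 7ps. Setting this equal to supply: 986 - 7ps = -347 + 9ps, so ps = 83.3125.
Buyers pay pb = 83.3125 − 24 = 59.3125; q' = -347 + 9·83.3125 = 402.8125.
The subsidy expands output by 402.8125 − 308.3125 = 94.5 past the efficient level; on those units the gap between marginal cost and willingness to pay runs from 0 up to 24.
DWL = ½ × 24 × 94.5 = 1134.

Deadweight loss = €1134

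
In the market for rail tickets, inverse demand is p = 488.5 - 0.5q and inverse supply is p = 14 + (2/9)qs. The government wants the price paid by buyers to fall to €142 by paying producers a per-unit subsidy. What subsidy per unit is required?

Required subsidy s = €26 per unit

At a buyer price of 142, quantity demanded is 977 − 2·142 = 693.
Sellers supply 693 only when they receive ps = 14 + (2/9)·693 = 168.
s = ps − pb = 168 − 142 = 26.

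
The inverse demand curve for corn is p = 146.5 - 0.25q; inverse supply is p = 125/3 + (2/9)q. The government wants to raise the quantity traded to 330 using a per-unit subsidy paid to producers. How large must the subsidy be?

At q = 330, from the demand curve buyers pay pb = 146.5 − 0.25·330 = 64; from the supply curve sellers need ps = 125/3 + (2/9)·330 = 115.
The subsidy must fill the gap: s = ps − pb = 115 − 64 = 51.

Required subsidy s = 51 per unit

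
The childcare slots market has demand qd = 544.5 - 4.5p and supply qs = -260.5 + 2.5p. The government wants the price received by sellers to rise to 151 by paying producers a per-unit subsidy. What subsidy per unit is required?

Required subsidy s = 56 per unit

At a seller price of 151, quantity supplied is -260.5 + 2.5·151 = 117.
Buyers absorb 117 only when they pay pb with 544.5 − 4.5·pb = 117, i.e. pb = 95.
s = ps − pb = 151 − 95 = 56.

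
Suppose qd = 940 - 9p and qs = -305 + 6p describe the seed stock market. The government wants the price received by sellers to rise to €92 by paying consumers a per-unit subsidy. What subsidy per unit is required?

Required subsidy s = €15 per unit

At a seller price of 92, quantity supplied is -305 + 6·92 = 247.
Buyers absorb 247 only when they pay pb with 940 − 9·pb = 247, i.e. pb = 77.
s = ps − pb = 92 − 77 = 15.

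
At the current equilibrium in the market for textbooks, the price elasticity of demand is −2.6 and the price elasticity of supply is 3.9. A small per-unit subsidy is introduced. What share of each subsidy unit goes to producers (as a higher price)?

For a small subsidy around the equilibrium, the benefit split depends on the relative slopes, which at a point are proportional to the elasticities.
Buyer share = εs/(εs + |εd|) = 3.9/(3.9 + 2.6) = 0.6; seller share = |εd|/(εs + |εd|) = 0.4.
So producers capture 0.4 of the subsidy.

Producer share = 0.4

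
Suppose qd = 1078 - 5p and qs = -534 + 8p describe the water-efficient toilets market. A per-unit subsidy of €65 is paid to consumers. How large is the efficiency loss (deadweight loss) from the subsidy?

Pre-subsidy: 1078 - 5p = -534 + 8p gives p* = 124, q* = 458.
With the rebate, buyers effectively pay pb = ps − 65, where ps is the price sellers receive.
Demand in terms of ps becomes qd = 1078 − 5(ps − 65) = 1403 - 5ps. Setting this equal to supply: 1403 - 5ps = -534 + 8ps, so ps = 149.
Buyers pay pb = 149 − 65 = 84; q' = -534 + 8·149 = 658.
The subsidy expands output by 658 − 458 = 200 past the efficient level; on those units the gap between marginal cost and willingness to pay runs from 0 up to 65.
DWL = ½ × 65 × 200 = 6500.

Deadweight loss = €6500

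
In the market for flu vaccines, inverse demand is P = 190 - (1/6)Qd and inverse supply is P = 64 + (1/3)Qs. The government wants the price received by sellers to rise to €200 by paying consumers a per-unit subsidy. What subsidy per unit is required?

At a seller price of 200, quantity supplied is -192 + 3·200 = 408.
Buyers absorb 408 only when they pay Pb = 190 − (1/6)·408 = 122.
s = Ps − Pb = 200 − 122 = 78.

Required subsidy s = €78 per unit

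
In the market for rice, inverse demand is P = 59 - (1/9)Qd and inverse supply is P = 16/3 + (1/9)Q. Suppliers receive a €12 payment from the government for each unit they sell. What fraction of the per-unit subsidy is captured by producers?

Producer share = 0.5

Pre-subsidy: 59 - (1/9)Q = 16/3 + (1/9)Q gives Q* = 241.5 and P* = 193/6.
With the subsidy, sellers receive Ps = Pb + 12 for each unit, where Pb is the price buyers pay.
On the curves, Pb = 59 - (1/9)Q and Ps = 16/3 + (1/9)Q; the wedge Ps − Pb = 12 gives 16/3 + (1/9)Q − (59 - (1/9)Q) = 12, so Q' = 295.5.
Then Pb = 59 − (1/9)·295.5 = 157/6 and Ps = 16/3 + (1/9)·295.5 = 229/6.
Buyers' price falls by P* − Pb = 193/6 − 157/6 = 6; sellers' price rises by Ps − P* = 229/6 − 193/6 = 6.
So producers capture 6/12 = 0.5 of each unit of subsidy.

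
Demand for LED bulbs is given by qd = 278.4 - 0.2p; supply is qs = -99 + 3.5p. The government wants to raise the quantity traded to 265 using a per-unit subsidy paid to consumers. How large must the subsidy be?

Required subsidy s = 37 per unit

At q = 265, invert demand for the buyer price: pb = (278.4 − 265)/0.2 = 67; invert supply for the seller price: ps = (265 − (-99))/3.5 = 104.
The subsidy must fill the gap: s = ps − pb = 104 − 67 = 37.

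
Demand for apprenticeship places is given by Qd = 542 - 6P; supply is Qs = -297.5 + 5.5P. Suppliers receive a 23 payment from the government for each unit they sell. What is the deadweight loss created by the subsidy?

Deadweight loss = 759

Pre-subsidy: 542 - 6P = -297.5 + 5.5P gives P* = 73, Q* = 104.
With the subsidy, sellers receive Ps = Pb + 23 for each unit, where Pb is the price buyers pay.
Supply in terms of Pb becomes Qs = -297.5 + 5.5(Pb + 23) = -171 + 5.5Pb. Setting this equal to demand: 542 - 6Pb = -171 + 5.5Pb, so Pb = 62.
Sellers receive Ps = 62 + 23 = 85; Q' = 542 − 6·62 = 170.
The subsidy expands output by 170 − 104 = 66 past the efficient level; on those units the gap between marginal cost and willingness to pay runs from 0 up to 23.
DWL = ½ × 23 × 66 = 759.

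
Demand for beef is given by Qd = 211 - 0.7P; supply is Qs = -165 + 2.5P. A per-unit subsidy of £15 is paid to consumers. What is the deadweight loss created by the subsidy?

Deadweight loss = £61.5234375

Pre-subsidy: 211 - 0.7P = -165 + 2.5P gives P* = 117.5, Q* = 128.75.
With the rebate, buyers effectively pay Pb = Ps − 15, where Ps is the price sellers receive.
Demand in terms of Ps becomes Qd = 211 − 0.7(Ps − 15) = 221.5 - 0.7Ps. Setting this equal to supply: 221.5 - 0.7Ps = -165 + 2.5Ps, so Ps = 120.78125.
Buyers pay Pb = 120.78125 − 15 = 105.78125; Q' = -165 + 2.5·120.78125 = 136.953125.
The subsidy expands output by 136.953125 − 128.75 = 8.203125 past the efficient level; on those units the gap between marginal cost and willingness to pay runs from 0 up to 15.
DWL = ½ × 15 × 8.203125 = 61.5234375.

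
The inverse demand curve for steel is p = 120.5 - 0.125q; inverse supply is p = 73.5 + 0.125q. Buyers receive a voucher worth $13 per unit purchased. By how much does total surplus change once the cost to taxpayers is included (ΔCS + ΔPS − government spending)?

Net change in total surplus = -$338

Pre-subsidy: 120.5 - 0.125q = 73.5 + 0.125q gives q* = 188 and p* = 97.
With the rebate, buyers effectively pay pb = ps − 13, where ps is the price sellers receive.
On the curves, pb = 120.5 - 0.125q and ps = 73.5 + 0.125q; the wedge ps − pb = 13 gives 73.5 + 0.125q − (120.5 - 0.125q) = 13, so q' = 240.
Then pb = 120.5 − 0.125·240 = 90.5 and ps = 73.5 + 0.125·240 = 103.5.
ΔCS = ½(188 + 240)(97 − 90.5) = 1391; ΔPS = ½(188 + 240)(103.5 − 97) = 1391.
Government spending = 13 × 240 = 3120.
Net change = 1391 + 1391 − 3120 = -338. The loss equals the DWL triangle ½·13·52.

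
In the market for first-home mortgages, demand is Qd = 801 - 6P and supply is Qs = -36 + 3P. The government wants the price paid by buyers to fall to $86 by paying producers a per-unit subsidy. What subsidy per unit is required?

At a buyer price of 86, quantity demanded is 801 − 6·86 = 285.
Sellers supply 285 only when they receive Ps with -36 + 3·Ps = 285, i.e. Ps = 107.
s = Ps − Pb = 107 − 86 = 21.

Required subsidy s = $21 per unit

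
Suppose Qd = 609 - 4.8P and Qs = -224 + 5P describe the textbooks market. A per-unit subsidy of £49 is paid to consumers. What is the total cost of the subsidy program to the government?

Government cost = £15729

Pre-subsidy: 609 - 4.8P = -224 + 5P gives P* = 85, Q* = 201.
With the rebate, buyers effectively pay Pb = Ps − 49, where Ps is the price sellers receive.
Demand in terms of Ps becomes Qd = 609 − 4.8(Ps − 49) = 844.2 - 4.8Ps. Setting this equal to supply: 844.2 - 4.8Ps = -224 + 5Ps, so Ps = 109.
Buyers pay Pb = 109 − 49 = 60; Q' = -224 + 5·109 = 321.
Government outlay = subsidy × quantity = 49 × 321 = 15729.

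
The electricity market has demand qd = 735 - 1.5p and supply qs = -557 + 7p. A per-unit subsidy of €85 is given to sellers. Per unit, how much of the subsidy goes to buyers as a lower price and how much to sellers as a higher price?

Buyers gain €70 per unit; sellers gain €15 per unit

Pre-subsidy: 735 - 1.5p = -557 + 7p gives p* = 152, q* = 507.
With the subsidy, sellers receive ps = pb + 85 for each unit, where pb is the price buyers pay.
Supply in terms of pb becomes qs = -557 + 7(pb + 85) = 38 + 7pb. Setting this equal to demand: 735 - 1.5pb = 38 + 7pb, so pb = 82.
Sellers receive ps = 82 + 85 = 167; q' = 735 − 1.5·82 = 612.
Buyers' price falls by p* − pb = 152 − 82 = 70; sellers' price rises by ps − p* = 167 − 152 = 15.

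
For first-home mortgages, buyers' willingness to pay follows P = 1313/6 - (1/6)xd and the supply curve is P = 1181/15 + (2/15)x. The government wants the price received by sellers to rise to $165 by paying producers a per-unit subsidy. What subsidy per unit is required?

At a seller price of 165, quantity supplied is -590.5 + 7.5·165 = 647.
Buyers absorb 647 only when they pay Pb = 1313/6 − (1/6)·647 = 111.
s = Ps − Pb = 165 − 111 = 54.

Required subsidy s = $54 per unit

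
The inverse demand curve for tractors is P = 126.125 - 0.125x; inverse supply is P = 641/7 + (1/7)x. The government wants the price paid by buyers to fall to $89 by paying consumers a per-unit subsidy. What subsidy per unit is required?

Required subsidy s = $45 per unit

At a buyer price of 89, quantity demanded is 1009 − 8·89 = 297.
Sellers supply 297 only when they receive Ps = 641/7 + (1/7)·297 = 134.
s = Ps − Pb = 134 − 89 = 45.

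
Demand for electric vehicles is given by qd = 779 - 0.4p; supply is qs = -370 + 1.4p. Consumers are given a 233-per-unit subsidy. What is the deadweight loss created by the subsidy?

Deadweight loss = 380023/45

Pre-subsidy: 779 - 0.4p = -370 + 1.4p gives p* = 1915/3, q* = 1571/3.
With the rebate, buyers effectively pay pb = ps − 233, where ps is the price sellers receive.
Demand in terms of ps becomes qd = 779 − 0.4(ps − 233) = 872.2 - 0.4ps. Setting this equal to supply: 872.2 - 0.4ps = -370 + 1.4ps, so ps = 6211/9.
Buyers pay pb = 6211/9 − 233 = 4114/9; q' = -370 + 1.4·(6211/9) = 26827/45.
The subsidy expands output by 26827/45 − 1571/3 = 3262/45 past the efficient level; on those units the gap between marginal cost and willingness to pay runs from 0 up to 233.
DWL = ½ × 233 × 3262/45 = 380023/45.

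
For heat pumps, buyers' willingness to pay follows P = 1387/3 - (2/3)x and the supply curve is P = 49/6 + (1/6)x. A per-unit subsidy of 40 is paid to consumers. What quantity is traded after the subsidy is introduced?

Pre-subsidy: 1387/3 - (2/3)x = 49/6 + (1/6)x gives x* = 545 and P* = 99.
With the rebate, buyers effectively pay Pb = Ps − 40, where Ps is the price sellers receive.
On the curves, Pb = 1387/3 - (2/3)x and Ps = 49/6 + (1/6)x; the wedge Ps − Pb = 40 gives 49/6 + (1/6)x − (1387/3 - (2/3)x) = 40, so x' = 593.
Then Pb = 1387/3 − (2/3)·593 = 67 and Ps = 49/6 + (1/6)·593 = 107.

x' = 593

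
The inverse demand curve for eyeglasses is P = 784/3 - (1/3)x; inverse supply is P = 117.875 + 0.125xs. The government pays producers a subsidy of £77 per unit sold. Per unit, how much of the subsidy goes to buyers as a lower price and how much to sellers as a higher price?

Buyers gain £56 per unit; sellers gain £21 per unit

Pre-subsidy: 784/3 - (1/3)x = 117.875 + 0.125x gives x* = 313 and P* = 157.
With the subsidy, sellers receive Ps = Pb + 77 for each unit, where Pb is the price buyers pay.
On the curves, Pb = 784/3 - (1/3)x and Ps = 117.875 + 0.125x; the wedge Ps − Pb = 77 gives 117.875 + 0.125x − (784/3 - (1/3)x) = 77, so x' = 481.
Then Pb = 784/3 − (1/3)·481 = 101 and Ps = 117.875 + 0.125·481 = 178.
Buyers' price falls by P* − Pb = 157 − 101 = 56; sellers' price rises by Ps − P* = 178 − 157 = 21.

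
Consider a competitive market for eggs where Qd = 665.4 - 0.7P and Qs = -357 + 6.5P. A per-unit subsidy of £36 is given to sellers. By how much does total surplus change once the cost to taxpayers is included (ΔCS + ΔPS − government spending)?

Net change in total surplus = -£409.5

Pre-subsidy: 665.4 - 0.7P = -357 + 6.5P gives P* = 142, Q* = 566.
With the subsidy, sellers receive Ps = Pb + 36 for each unit, where Pb is the price buyers pay.
Supply in terms of Pb becomes Qs = -357 + 6.5(Pb + 36) = -123 + 6.5Pb. Setting this equal to demand: 665.4 - 0.7Pb = -123 + 6.5Pb, so Pb = 109.5.
Sellers receive Ps = 109.5 + 36 = 145.5; Q' = 665.4 − 0.7·109.5 = 588.75.
ΔCS = ½(566 + 588.75)(142 − 109.5) = 18764.6875; ΔPS = ½(566 + 588.75)(145.5 − 142) = 2020.8125.
Government spending = 36 × 588.75 = 21195.
Net change = 18764.6875 + 2020.8125 − 21195 = -409.5. The loss equals the DWL triangle ½·36·22.75.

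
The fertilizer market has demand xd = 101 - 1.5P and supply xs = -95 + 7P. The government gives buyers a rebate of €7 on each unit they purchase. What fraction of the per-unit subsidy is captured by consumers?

Consumer share = 14/17

Pre-subsidy: 101 - 1.5P = -95 + 7P gives P* = 392/17, x* = 1129/17.
With the rebate, buyers effectively pay Pb = Ps − 7, where Ps is the price sellers receive.
Demand in terms of Ps becomes xd = 101 − 1.5(Ps − 7) = 111.5 - 1.5Ps. Setting this equal to supply: 111.5 - 1.5Ps = -95 + 7Ps, so Ps = 413/17.
Buyers pay Pb = 413/17 − 7 = 294/17; x' = -95 + 7·(413/17) = 1276/17.
Buyers' price falls by P* − Pb = 392/17 − 294/17 = 98/17; sellers' price rises by Ps − P* = 413/17 − 392/17 = 21/17.
So consumers capture (98/17)/7 = 14/17 of each unit of subsidy.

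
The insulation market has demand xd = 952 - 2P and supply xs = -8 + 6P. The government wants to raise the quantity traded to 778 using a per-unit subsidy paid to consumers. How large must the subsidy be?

At x = 778, invert demand for the buyer price: Pb = (952 − 778)/2 = 87; invert supply for the seller price: Ps = (778 − (-8))/6 = 131.
The subsidy must fill the gap: s = Ps − Pb = 131 − 87 = 44.

Required subsidy s = 44 per unit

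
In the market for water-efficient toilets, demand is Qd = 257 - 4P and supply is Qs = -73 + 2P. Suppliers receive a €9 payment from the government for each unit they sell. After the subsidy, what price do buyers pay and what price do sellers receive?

Buyers pay €52; sellers receive €61

Pre-subsidy: 257 - 4P = -73 + 2P gives P* = 55, Q* = 37.
With the subsidy, sellers receive Ps = Pb + 9 for each unit, where Pb is the price buyers pay.
Supply in terms of Pb becomes Qs = -73 + 2(Pb + 9) = -55 + 2Pb. Setting this equal to demand: 257 - 4Pb = -55 + 2Pb, so Pb = 52.
Sellers receive Ps = 52 + 9 = 61; Q' = 257 − 4·52 = 49.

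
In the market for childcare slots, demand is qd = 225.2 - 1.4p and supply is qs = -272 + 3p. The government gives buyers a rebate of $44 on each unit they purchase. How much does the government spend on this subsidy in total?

Pre-subsidy: 225.2 - 1.4p = -272 + 3p gives p* = 113, q* = 67.
With the rebate, buyers effectively pay pb = ps − 44, where ps is the price sellers receive.
Demand in terms of ps becomes qd = 225.2 − 1.4(ps − 44) = 286.8 - 1.4ps. Setting this equal to supply: 286.8 - 1.4ps = -272 + 3ps, so ps = 127.
Buyers pay pb = 127 − 44 = 83; q' = -272 + 3·127 = 109.
Government outlay = subsidy × quantity = 44 × 109 = 4796.

Government cost = $4796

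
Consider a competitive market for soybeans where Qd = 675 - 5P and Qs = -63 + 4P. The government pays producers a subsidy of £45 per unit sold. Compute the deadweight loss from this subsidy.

Deadweight loss = £2250

Pre-subsidy: 675 - 5P = -63 + 4P gives P* = 82, Q* = 265.
With the subsidy, sellers receive Ps = Pb + 45 for each unit, where Pb is the price buyers pay.
Supply in terms of Pb becomes Qs = -63 + 4(Pb + 45) = 117 + 4Pb. Setting this equal to demand: 675 - 5Pb = 117 + 4Pb, so Pb = 62.
Sellers receive Ps = 62 + 45 = 107; Q' = 675 − 5·62 = 365.
The subsidy expands output by 365 − 265 = 100 past the efficient level; on those units the gap between marginal cost and willingness to pay runs from 0 up to 45.
DWL = ½ × 45 × 100 = 2250.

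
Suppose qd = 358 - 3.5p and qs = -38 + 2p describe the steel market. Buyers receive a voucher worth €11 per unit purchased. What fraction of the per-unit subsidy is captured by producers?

Pre-subsidy: 358 - 3.5p = -38 + 2p gives p* = 72, q* = 106.
With the rebate, buyers effectively pay pb = ps − 11, where ps is the price sellers receive.
Demand in terms of ps becomes qd = 358 − 3.5(ps − 11) = 396.5 - 3.5ps. Setting this equal to supply: 396.5 - 3.5ps = -38 + 2ps, so ps = 79.
Buyers pay pb = 79 − 11 = 68; q' = -38 + 2·79 = 120.
Buyers' price falls by p* − pb = 72 − 68 = 4; sellers' price rises by ps − p* = 79 − 72 = 7.
So producers capture 7/11 = 7/11 of each unit of subsidy.

Producer share = 7/11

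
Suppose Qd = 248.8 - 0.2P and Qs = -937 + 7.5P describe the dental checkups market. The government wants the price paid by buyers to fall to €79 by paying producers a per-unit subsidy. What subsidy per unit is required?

Required subsidy s = €77 per unit

At a buyer price of 79, quantity demanded is 248.8 − 0.2·79 = 233.
Sellers supply 233 only when they receive Ps with -937 + 7.5·Ps = 233, i.e. Ps = 156.
s = Ps − Pb = 156 − 79 = 77.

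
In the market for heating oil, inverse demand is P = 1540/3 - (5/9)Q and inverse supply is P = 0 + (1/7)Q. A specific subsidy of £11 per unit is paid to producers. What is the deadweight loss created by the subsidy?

Pre-subsidy: 1540/3 - (5/9)Q = 0 + (1/7)Q gives Q* = 735 and P* = 105.
With the subsidy, sellers receive Ps = Pb + 11 for each unit, where Pb is the price buyers pay.
On the curves, Pb = 1540/3 - (5/9)Q and Ps = 0 + (1/7)Q; the wedge Ps − Pb = 11 gives 0 + (1/7)Q − (1540/3 - (5/9)Q) = 11, so Q' = 750.75.
Then Pb = 1540/3 − (5/9)·750.75 = 96.25 and Ps = 0 + (1/7)·750.75 = 107.25.
The subsidy expands output by 750.75 − 735 = 15.75 past the efficient level; on those units the gap between marginal cost and willingness to pay runs from 0 up to 11.
DWL = ½ × 11 × 15.75 = 86.625.

Deadweight loss = £86.625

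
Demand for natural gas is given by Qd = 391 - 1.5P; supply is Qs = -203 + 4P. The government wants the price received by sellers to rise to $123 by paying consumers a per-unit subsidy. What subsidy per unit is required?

Required subsidy s = $55 per unit

At a seller price of 123, quantity supplied is -203 + 4·123 = 289.
Buyers absorb 289 only when they pay Pb with 391 − 1.5·Pb = 289, i.e. Pb = 68.
s = Ps − Pb = 123 − 68 = 55.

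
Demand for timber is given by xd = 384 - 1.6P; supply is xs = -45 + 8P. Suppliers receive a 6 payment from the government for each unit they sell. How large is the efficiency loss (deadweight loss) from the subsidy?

Pre-subsidy: 384 - 1.6P = -45 + 8P gives P* = 44.6875, x* = 312.5.
With the subsidy, sellers receive Ps = Pb + 6 for each unit, where Pb is the price buyers pay.
Supply in terms of Pb becomes xs = -45 + 8(Pb + 6) = 3 + 8Pb. Setting this equal to demand: 384 - 1.6Pb = 3 + 8Pb, so Pb = 39.6875.
Sellers receive Ps = 39.6875 + 6 = 45.6875; x' = 384 − 1.6·39.6875 = 320.5.
The subsidy expands output by 320.5 − 312.5 = 8 past the efficient level; on those units the gap between marginal cost and willingness to pay runs from 0 up to 6.
DWL = ½ × 6 × 8 = 24.

Deadweight loss = 24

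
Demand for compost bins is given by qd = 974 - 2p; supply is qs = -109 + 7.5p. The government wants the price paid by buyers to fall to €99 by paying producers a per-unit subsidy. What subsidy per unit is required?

Required subsidy s = €19 per unit

At a buyer price of 99, quantity demanded is 974 − 2·99 = 776.
Sellers supply 776 only when they receive ps with -109 + 7.5·ps = 776, i.e. ps = 118.
s = ps − pb = 118 − 99 = 19.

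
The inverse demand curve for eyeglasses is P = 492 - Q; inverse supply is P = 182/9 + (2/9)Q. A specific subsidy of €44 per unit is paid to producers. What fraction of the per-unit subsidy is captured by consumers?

Consumer share = 9/11

Pre-subsidy: 492 - Q = 182/9 + (2/9)Q gives Q* = 386 and P* = 106.
With the subsidy, sellers receive Ps = Pb + 44 for each unit, where Pb is the price buyers pay.
On the curves, Pb = 492 - Q and Ps = 182/9 + (2/9)Q; the wedge Ps − Pb = 44 gives 182/9 + (2/9)Q − (492 - Q) = 44, so Q' = 422.
Then Pb = 492 − 1·422 = 70 and Ps = 182/9 + (2/9)·422 = 114.
Buyers' price falls by P* − Pb = 106 − 70 = 36; sellers' price rises by Ps − P* = 114 − 106 = 8.
So consumers capture 36/44 = 9/11 of each unit of subsidy.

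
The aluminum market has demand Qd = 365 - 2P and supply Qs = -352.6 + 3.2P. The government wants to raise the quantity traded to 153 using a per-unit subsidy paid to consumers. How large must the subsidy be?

At Q = 153, invert demand for the buyer price: Pb = (365 − 153)/2 = 106; invert supply for the seller price: Ps = (153 − (-352.6))/3.2 = 158.
The subsidy must fill the gap: s = Ps − Pb = 158 − 106 = 52.

Required subsidy s = 52 per unit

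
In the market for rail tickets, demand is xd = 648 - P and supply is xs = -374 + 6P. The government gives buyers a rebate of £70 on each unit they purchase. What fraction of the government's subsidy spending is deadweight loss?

Pre-subsidy: 648 - P = -374 + 6P gives P* = 146, x* = 502.
With the rebate, buyers effectively pay Pb = Ps − 70, where Ps is the price sellers receive.
Demand in terms of Ps becomes xd = 648 − 1(Ps − 70) = 718 - Ps. Setting this equal to supply: 718 - Ps = -374 + 6Ps, so Ps = 156.
Buyers pay Pb = 156 − 70 = 86; x' = -374 + 6·156 = 562.
ΔCS = ½(502 + 562)(146 − 86) = 31920; ΔPS = ½(502 + 562)(156 − 146) = 5320.
Government spending = 70 × 562 = 39340.
DWL = ½ × 70 × (562 − 502) = 2100; fraction = 2100 / 39340 = 15/281.

DWL / government spending = 15/281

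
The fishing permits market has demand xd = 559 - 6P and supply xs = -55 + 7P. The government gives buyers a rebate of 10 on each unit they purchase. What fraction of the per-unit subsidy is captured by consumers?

Consumer share = 7/13

Pre-subsidy: 559 - 6P = -55 + 7P gives P* = 614/13, x* = 3583/13.
With the rebate, buyers effectively pay Pb = Ps − 10, where Ps is the price sellers receive.
Demand in terms of Ps becomes xd = 559 − 6(Ps − 10) = 619 - 6Ps. Setting this equal to supply: 619 - 6Ps = -55 + 7Ps, so Ps = 674/13.
Buyers pay Pb = 674/13 − 10 = 544/13; x' = -55 + 7·(674/13) = 4003/13.
Buyers' price falls by P* − Pb = 614/13 − 544/13 = 70/13; sellers' price rises by Ps − P* = 674/13 − 614/13 = 60/13.
So consumers capture (70/13)/10 = 7/13 of each unit of subsidy.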